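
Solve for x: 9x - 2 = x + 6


Starting with: 9x - 2 = x + 6
Move all x terms to left: (9 - 1)x = 6 + 2
Simplify: 8x = 8
Divide both sides by 8: x = 1

x = 1


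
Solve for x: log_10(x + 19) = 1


Convert to exponential form: x + 19 = 10^1 = 10
x = 10 - 19 = -9
Check: log_10(-9 + 19) = log_10(10) = log_10(10) = 1 ✓

x = -9


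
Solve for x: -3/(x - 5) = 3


Multiply both sides by (x - 5): -3 = 3(x - 5)
Distribute: -3 = 3x - 15
3x = -3 + 15 = 12
x = 4

x = 4


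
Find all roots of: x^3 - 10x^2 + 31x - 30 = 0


Let p(x) = x^3 - 10x^2 + 31x - 30. By the rational root theorem (leading coefficient 1), any rational root is an integer divisor of 30: try ±1, ±2, ... in turn.
Test x = 1: value = -8 ≠ 0.
Test x = -1: value = -72 ≠ 0.
Test x = 2: value = 0 ✓, so (x - 2) is a factor.
Synthetic division by (x - 2): bring down 1; 1(2) - 10 = -8; (-8)(2) + 31 = 15; 15(2) - 30 = 0 → quotient x^2 - 8x + 15, remainder 0.
Solve the quadratic x^2 - 8x + 15 = 0: discriminant = (-8)^2 - 4(1)(15) = 64 - 60 = 4.
sqrt(4) = 2, so x = (8 ± 2)/2: x = 5 or x = 3.
Collecting all roots found:

x = 2, x = 3, x = 5


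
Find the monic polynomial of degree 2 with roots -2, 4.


A monic polynomial with roots -2, 4 is:
p(x) = (x + 2)(x - 4)
After multiplying by (x + 2): x + 2
After multiplying by (x - 4): x^2 - 2x - 8

x^2 - 2x - 8


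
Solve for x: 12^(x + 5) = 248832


Express both sides with the same base.
248832 = 12^5
Since the bases match, equate exponents: x + 5 = 5
So x = 5 - (5) = 0

x = 0


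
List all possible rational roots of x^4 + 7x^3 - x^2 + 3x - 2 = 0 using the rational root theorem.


Rational root theorem: possible roots are ±p/q where:
  p divides the constant term (-2): p ∈ {1, 2}
  q divides the leading coefficient (1): q ∈ {1}

All possible rational roots: -2, -1, 1, 2

-2, -1, 1, 2


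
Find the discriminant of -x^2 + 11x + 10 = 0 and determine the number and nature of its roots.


For ax^2 + bx + c = 0, discriminant D = b^2 - 4ac
Here a = -1, b = 11, c = 10
D = (11)^2 - 4(-1)(10) = 121 + 40 = 161

D = 161 > 0 but not a perfect square
The equation has 2 distinct real irrational roots.

Discriminant = 161, 2 distinct real irrational roots


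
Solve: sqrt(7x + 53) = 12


Square both sides: 7x + 53 = 12^2 = 144
7x = 144 - 53 = 91
x = 13
Check: sqrt(7*13 + 53) = sqrt(144) = 12 ✓

x = 13


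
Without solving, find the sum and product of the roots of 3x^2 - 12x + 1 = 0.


By Vieta's formulas for ax^2 + bx + c = 0:
  Sum of roots = -b/a
  Product of roots = c/a

Here a = 3, b = -12, c = 1
Sum = -(-12)/3 = 4
Product = 1/3 = 1/3

Sum = 4, Product = 1/3


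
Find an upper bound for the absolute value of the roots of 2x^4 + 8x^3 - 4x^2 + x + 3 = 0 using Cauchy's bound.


Cauchy's bound: all roots r satisfy |r| <= 1 + max(|a_i/a_n|) for i = 0,...,n-1
where a_n is the leading coefficient.

Coefficients: [2, 8, -4, 1, 3]
Leading coefficient a_n = 2
Ratios |a_i/a_n|: 4, 2, 1/2, 3/2
Maximum ratio: 4
Cauchy's bound: |r| <= 1 + 4 = 5

Upper bound = 5


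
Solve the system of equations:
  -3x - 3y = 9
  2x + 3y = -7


Using Cramer's rule:
Determinant D = (-3)(3) - (2)(-3) = -9 + 6 = -3
Dx = (9)(3) - (-7)(-3) = 27 - 21 = 6
Dy = (-3)(-7) - (2)(9) = 21 - 18 = 3
x = Dx/D = 6/-3 = -2
y = Dy/D = 3/-3 = -1

x = -2, y = -1


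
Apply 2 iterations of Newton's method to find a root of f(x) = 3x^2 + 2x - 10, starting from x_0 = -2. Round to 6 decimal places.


Newton's method: x_(n+1) = x_n - f(x_n)/f'(x_n)
f(x) = 3x^2 + 2x - 10
f'(x) = 6x + 2

Iteration 1:
  f(-2.000000) = -2.000000
  f'(-2.000000) = -10.000000
  x_1 = -2.000000 - (-2.000000)/(-10.000000) = -2.200000

Iteration 2:
  f(-2.200000) = 0.120000
  f'(-2.200000) = -11.200000
  x_2 = -2.200000 - (0.120000)/(-11.200000) = -2.189286

x_2 = -2.189286


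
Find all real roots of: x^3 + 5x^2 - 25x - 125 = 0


Let p(x) = x^3 + 5x^2 - 25x - 125. By the rational root theorem (leading coefficient 1), any rational root is an integer divisor of 125: try ±1, ±2, ... in turn.
Test x = 1: value = -144 ≠ 0.
Test x = -1: value = -96 ≠ 0.
Test x = 5: value = 0 ✓, so (x - 5) is a factor.
Synthetic division by (x - 5): bring down 1; 1(5) + 5 = 10; 10(5) - 25 = 25; 25(5) - 125 = 0 → quotient x^2 + 10x + 25, remainder 0.
Solve the quadratic x^2 + 10x + 25 = 0: discriminant = 10^2 - 4(1)(25) = 100 - 100 = 0.
Discriminant = 0, so a double root: x = -10/2 = -5.

x = -5 (multiplicity 2), x = 5


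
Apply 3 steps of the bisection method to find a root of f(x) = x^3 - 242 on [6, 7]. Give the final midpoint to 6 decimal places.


f(x) = x^3 - 242
f(6) = -26 < 0
f(7) = 101 > 0

Step 1: midpoint = (6.000000 + 7.000000)/2 = 6.500000
  f(6.500000) = 32.625000
  f(mid) > 0, so root is in [6.000000, 6.500000]

Step 2: midpoint = (6.000000 + 6.500000)/2 = 6.250000
  f(6.250000) = 2.140625
  f(mid) > 0, so root is in [6.000000, 6.250000]

Step 3: midpoint = (6.000000 + 6.250000)/2 = 6.125000
  f(6.125000) = -12.216797
  f(mid) < 0, so root is in [6.125000, 6.250000]

midpoint = 6.125000


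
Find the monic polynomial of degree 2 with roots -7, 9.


A monic polynomial with roots -7, 9 is:
p(x) = (x + 7)(x - 9)
After multiplying by (x + 7): x + 7
After multiplying by (x - 9): x^2 - 2x - 63

x^2 - 2x - 63


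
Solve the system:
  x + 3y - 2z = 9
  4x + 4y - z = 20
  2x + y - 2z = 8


Using Cramer's rule. Expand each determinant along the first row.
D  = 1*[4*(-2) - (-1)*1] - 3*[4*(-2) - (-1)*2] + (-2)*[4*1 - 4*2]
  = 1*(-7) - 3*(-6) + (-2)*(-4) = 19
Dx = 9*[4*(-2) - (-1)*1] - 3*[20*(-2) - (-1)*8] + (-2)*[20*1 - 4*8]
  = 9*(-7) - 3*(-32) + (-2)*(-12) = 57
Dy = 1*[20*(-2) - (-1)*8] - 9*[4*(-2) - (-1)*2] + (-2)*[4*8 - 20*2]
  = 1*(-32) - 9*(-6) + (-2)*(-8) = 38
Dz = 1*[4*8 - 20*1] - 3*[4*8 - 20*2] + 9*[4*1 - 4*2]
  = 1*(12) - 3*(-8) + 9*(-4) = 0
x = Dx/D = 57/19 = 3, y = Dy/D = 38/19 = 2, z = Dz/D = 0/19 = 0
Check eq1: (1)(3) + (3)(2) + (-2)(0) = 9 = 9 ✓
Check eq2: (4)(3) + (4)(2) + (-1)(0) = 20 = 20 ✓
Check eq3: (2)(3) + (1)(2) + (-2)(0) = 8 = 8 ✓

x = 3, y = 2, z = 0


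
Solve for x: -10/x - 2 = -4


Subtract -2 from both sides: -10/x = -2
Multiply both sides by x: -10 = -2 * x
Divide by -2: x = 5

x = 5


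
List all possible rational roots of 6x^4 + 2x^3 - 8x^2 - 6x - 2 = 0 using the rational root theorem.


Rational root theorem: possible roots are ±p/q where:
  p divides the constant term (-2): p ∈ {1, 2}
  q divides the leading coefficient (6): q ∈ {1, 2, 3, 6}

All possible rational roots: -2, -1, -2/3, -1/2, -1/3, -1/6, 1/6, 1/3, 1/2, 2/3, 1, 2

-2, -1, -2/3, -1/2, -1/3, -1/6, 1/6, 1/3, 1/2, 2/3, 1, 2


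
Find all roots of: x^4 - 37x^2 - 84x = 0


The constant term is 0, so x = 0 is a root. Factor out x:
  x^3 - 37x - 84 = 0
Let p(x) = x^3 - 37x - 84. By the rational root theorem (leading coefficient 1), any rational root is an integer divisor of 84: try ±1, ±2, ... in turn.
Test x = 1: value = -120 ≠ 0.
Test x = -1: value = -48 ≠ 0.
Test x = 2: value = -150 ≠ 0.
Test x = -2: value = -18 ≠ 0.
Test x = 3: value = -168 ≠ 0.
Test x = -3: value = 0 ✓, so (x + 3) is a factor.
Synthetic division by (x + 3): bring down 1; 1(-3) + 0 = -3; (-3)(-3) - 37 = -28; (-28)(-3) - 84 = 0 → quotient x^2 - 3x - 28, remainder 0.
Solve the quadratic x^2 - 3x - 28 = 0: discriminant = (-3)^2 - 4(1)(-28) = 9 + 112 = 121.
sqrt(121) = 11, so x = (3 ± 11)/2: x = 7 or x = -4.
Collecting all roots found:

x = -4, x = -3, x = 0, x = 7


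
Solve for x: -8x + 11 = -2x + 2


Starting with: -8x + 11 = -2x + 2
Move all x terms to left: (-8 + 2)x = 2 - 11
Simplify: -6x = -9
Divide both sides by -6: x = 3/2

x = 3/2


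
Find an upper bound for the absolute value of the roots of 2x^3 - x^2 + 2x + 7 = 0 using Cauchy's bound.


Cauchy's bound: all roots r satisfy |r| <= 1 + max(|a_i/a_n|) for i = 0,...,n-1
where a_n is the leading coefficient.

Coefficients: [2, -1, 2, 7]
Leading coefficient a_n = 2
Ratios |a_i/a_n|: 1/2, 1, 7/2
Maximum ratio: 7/2
Cauchy's bound: |r| <= 1 + 7/2 = 9/2

Upper bound = 9/2


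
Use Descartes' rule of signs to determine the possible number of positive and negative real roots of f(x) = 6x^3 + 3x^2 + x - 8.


Descartes' rule of signs:

For positive roots, count sign changes in f(x) = 6x^3 + 3x^2 + x - 8:
Signs of coefficients: +, +, +, -
Number of sign changes: 1
Possible positive real roots: 1

For negative roots, examine f(-x) = -6x^3 + 3x^2 - x - 8:
Signs of coefficients: -, +, -, -
Number of sign changes: 2
Possible negative real roots: 2, 0

Positive roots: 1; Negative roots: 2 or 0


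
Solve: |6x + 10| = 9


An absolute value equation |expr| = 9 gives two cases:
Case 1: 6x + 10 = 9
  6x = -1, so x = -1/6
Case 2: 6x + 10 = -9
  6x = -19, so x = -19/6

x = -19/6, x = -1/6


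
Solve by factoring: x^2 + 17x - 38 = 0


We need two numbers that multiply to -38 and add to 17.
Those numbers are 19 and -2 (since 19 * (-2) = -38 and 19 + (-2) = 17).
So x^2 + 17x - 38 = (x + 19)(x - 2) = 0
Setting each factor to zero: x = -19 or x = 2

x = -19, x = 2


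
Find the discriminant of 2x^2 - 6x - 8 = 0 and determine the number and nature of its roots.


For ax^2 + bx + c = 0, discriminant D = b^2 - 4ac
Here a = 2, b = -6, c = -8
D = (-6)^2 - 4(2)(-8) = 36 + 64 = 100

D = 100 > 0 and is a perfect square (sqrt = 10)
The equation has 2 distinct real rational roots.

Discriminant = 100, 2 distinct real rational roots


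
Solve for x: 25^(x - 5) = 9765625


Express both sides with the same base.
9765625 = 25^5
Since the bases match, equate exponents: x - 5 = 5
So x = 5 - (-5) = 10

x = 10


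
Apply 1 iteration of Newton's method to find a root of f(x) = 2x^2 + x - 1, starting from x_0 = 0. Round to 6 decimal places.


Newton's method: x_(n+1) = x_n - f(x_n)/f'(x_n)
f(x) = 2x^2 + x - 1
f'(x) = 4x + 1

Iteration 1:
  f(0.000000) = -1.000000
  f'(0.000000) = 1.000000
  x_1 = 0.000000 - (-1.000000)/(1.000000) = 1.000000

x_1 = 1.000000


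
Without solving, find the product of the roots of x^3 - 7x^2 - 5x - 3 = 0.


By Vieta's formulas for x^3 + bx^2 + cx + d = 0:
  r1 + r2 + r3 = -b/a = 7
  r1*r2 + r1*r3 + r2*r3 = c/a = -5
  r1*r2*r3 = -d/a = 3


Product = 3


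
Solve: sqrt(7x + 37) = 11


Square both sides: 7x + 37 = 11^2 = 121
7x = 121 - 37 = 84
x = 12
Check: sqrt(7*12 + 37) = sqrt(121) = 11 ✓

x = 12


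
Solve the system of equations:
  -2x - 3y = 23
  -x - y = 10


Using Cramer's rule:
Determinant D = (-2)(-1) - (-1)(-3) = 2 - 3 = -1
Dx = (23)(-1) - (10)(-3) = -23 + 30 = 7
Dy = (-2)(10) - (-1)(23) = -20 + 23 = 3
x = Dx/D = 7/-1 = -7
y = Dy/D = 3/-1 = -3

x = -7, y = -3


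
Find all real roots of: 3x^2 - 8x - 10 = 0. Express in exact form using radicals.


Using the quadratic formula: x = (-b ± sqrt(b^2 - 4ac)) / (2a)
Here a = 3, b = -8, c = -10
Discriminant = b^2 - 4ac = (-8)^2 - 4(3)(-10) = 64 + 120 = 184
Since discriminant = 184 > 0, there are two real roots.
x = (8 ± 2*sqrt(46)) / 6
Simplifying: x = (4 ± sqrt(46)) / 3
Numerically: x ≈ 3.5941 or x ≈ -0.9274

x = (4 + sqrt(46)) / 3 or x = (4 - sqrt(46)) / 3


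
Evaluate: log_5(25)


We need the exponent such that 5^? = 25
5^2 = 25
Therefore log_5(25) = 2

2


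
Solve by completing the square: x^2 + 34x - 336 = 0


Start: x^2 + 34x - 336 = 0
Move constant: x^2 + 34x = 336
Half of 34 is 17, squared is 289
Add 289 to both sides: x^2 + 34x + 289 = 625
(x + 17)^2 = 625
x + 17 = ±25
x = -17 + 25 = 8 or x = -17 - 25 = -42

x = -42, x = 8


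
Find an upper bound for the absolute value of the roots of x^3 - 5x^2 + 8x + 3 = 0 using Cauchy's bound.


Cauchy's bound: all roots r satisfy |r| <= 1 + max(|a_i/a_n|) for i = 0,...,n-1
where a_n is the leading coefficient.

Coefficients: [1, -5, 8, 3]
Leading coefficient a_n = 1
Ratios |a_i/a_n|: 5, 8, 3
Maximum ratio: 8
Cauchy's bound: |r| <= 1 + 8 = 9

Upper bound = 9


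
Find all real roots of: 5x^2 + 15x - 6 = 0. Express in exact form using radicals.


Using the quadratic formula: x = (-b ± sqrt(b^2 - 4ac)) / (2a)
Here a = 5, b = 15, c = -6
Discriminant = b^2 - 4ac = 15^2 - 4(5)(-6) = 225 + 120 = 345
Since discriminant = 345 > 0, there are two real roots.
x = (-15 ± sqrt(345)) / 10
Numerically: x ≈ 0.3574 or x ≈ -3.3574

x = (-15 + sqrt(345)) / 10 or x = (-15 - sqrt(345)) / 10


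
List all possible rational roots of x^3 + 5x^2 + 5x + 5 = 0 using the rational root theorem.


Rational root theorem: possible roots are ±p/q where:
  p divides the constant term (5): p ∈ {1, 5}
  q divides the leading coefficient (1): q ∈ {1}

All possible rational roots: -5, -1, 1, 5

-5, -1, 1, 5


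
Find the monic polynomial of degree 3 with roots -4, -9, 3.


A monic polynomial with roots -4, -9, 3 is:
p(x) = (x + 4)(x + 9)(x - 3)
After multiplying by (x + 4): x + 4
After multiplying by (x + 9): x^2 + 13x + 36
After multiplying by (x - 3): x^3 + 10x^2 - 3x - 108

x^3 + 10x^2 - 3x - 108


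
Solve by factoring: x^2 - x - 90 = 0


We need two numbers that multiply to -90 and add to -1.
Those numbers are 9 and -10 (since 9 * (-10) = -90 and 9 + (-10) = -1).
So x^2 - x - 90 = (x + 9)(x - 10) = 0
Setting each factor to zero: x = -9 or x = 10

x = -9, x = 10


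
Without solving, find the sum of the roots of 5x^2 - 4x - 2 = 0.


By Vieta's formulas for ax^2 + bx + c = 0:
  Sum of roots = -b/a
  Product of roots = c/a

Here a = 5, b = -4, c = -2
Sum = -(-4)/5 = 4/5
Product = -2/5 = -2/5

Sum = 4/5


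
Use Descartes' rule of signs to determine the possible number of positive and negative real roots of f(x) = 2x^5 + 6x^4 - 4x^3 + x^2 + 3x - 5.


Descartes' rule of signs:

For positive roots, count sign changes in f(x) = 2x^5 + 6x^4 - 4x^3 + x^2 + 3x - 5:
Signs of coefficients: +, +, -, +, +, -
Number of sign changes: 3
Possible positive real roots: 3, 1

For negative roots, examine f(-x) = -2x^5 + 6x^4 + 4x^3 + x^2 - 3x - 5:
Signs of coefficients: -, +, +, +, -, -
Number of sign changes: 2
Possible negative real roots: 2, 0

Positive roots: 3 or 1; Negative roots: 2 or 0


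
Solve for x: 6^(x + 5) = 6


Express both sides with the same base.
6 = 6^1
Since the bases match, equate exponents: x + 5 = 1
So x = 1 - (5) = -4

x = -4


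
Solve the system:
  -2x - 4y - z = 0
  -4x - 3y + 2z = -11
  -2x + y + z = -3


Using Cramer's rule. Expand each determinant along the first row.
D  = (-2)*[(-3)*1 - 2*1] - (-4)*[(-4)*1 - 2*(-2)] + (-1)*[(-4)*1 - (-3)*(-2)]
  = (-2)*(-5) - (-4)*(0) + (-1)*(-10) = 20
Dx = 0*[(-3)*1 - 2*1] - (-4)*[(-11)*1 - 2*(-3)] + (-1)*[(-11)*1 - (-3)*(-3)]
  = 0*(-5) - (-4)*(-5) + (-1)*(-20) = 0
Dy = (-2)*[(-11)*1 - 2*(-3)] - 0*[(-4)*1 - 2*(-2)] + (-1)*[(-4)*(-3) - (-11)*(-2)]
  = (-2)*(-5) - 0*(0) + (-1)*(-10) = 20
Dz = (-2)*[(-3)*(-3) - (-11)*1] - (-4)*[(-4)*(-3) - (-11)*(-2)] + 0*[(-4)*1 - (-3)*(-2)]
  = (-2)*(20) - (-4)*(-10) + 0*(-10) = -80
x = Dx/D = 0/20 = 0, y = Dy/D = 20/20 = 1, z = Dz/D = -80/20 = -4
Check eq1: (-2)(0) + (-4)(1) + (-1)(-4) = 0 = 0 ✓
Check eq2: (-4)(0) + (-3)(1) + (2)(-4) = -11 = -11 ✓
Check eq3: (-2)(0) + (1)(1) + (1)(-4) = -3 = -3 ✓

x = 0, y = 1, z = -4


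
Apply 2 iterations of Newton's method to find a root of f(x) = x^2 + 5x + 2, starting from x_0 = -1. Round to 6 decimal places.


Newton's method: x_(n+1) = x_n - f(x_n)/f'(x_n)
f(x) = x^2 + 5x + 2
f'(x) = 2x + 5

Iteration 1:
  f(-1.000000) = -2.000000
  f'(-1.000000) = 3.000000
  x_1 = -1.000000 - (-2.000000)/(3.000000) = -0.333333

Iteration 2:
  f(-0.333333) = 0.444444
  f'(-0.333333) = 4.333333
  x_2 = -0.333333 - (0.444444)/(4.333333) = -0.435897

x_2 = -0.435897


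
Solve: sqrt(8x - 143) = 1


Square both sides: 8x - 143 = 1^2 = 1
8x = 1 + 143 = 144
x = 18
Check: sqrt(8*18 - 143) = sqrt(1) = 1 ✓

x = 18


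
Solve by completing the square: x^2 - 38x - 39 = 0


Start: x^2 - 38x - 39 = 0
Move constant: x^2 - 38x = 39
Half of -38 is -19, squared is 361
Add 361 to both sides: x^2 - 38x + 361 = 400
(x - 19)^2 = 400
x - 19 = ±20
x = 19 + 20 = 39 or x = 19 - 20 = -1

x = -1, x = 39


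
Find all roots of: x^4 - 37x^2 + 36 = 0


Let p(x) = x^4 - 37x^2 + 36. By the rational root theorem (leading coefficient 1), any rational root is an integer divisor of 36: try ±1, ±2, ... in turn.
Test x = 1: value = 0 ✓, so (x - 1) is a factor.
Synthetic division by (x - 1): bring down 1; 1(1) + 0 = 1; 1(1) - 37 = -36; (-36)(1) + 0 = -36; (-36)(1) + 36 = 0 → quotient x^3 + x^2 - 36x - 36, remainder 0.
Continue with the quotient x^3 + x^2 - 36x - 36 (candidates must divide 36; re-test x = 1 first in case it repeats).
Test x = 1: value = -70 ≠ 0.
Test x = -1: value = 0 ✓, so (x + 1) is a factor.
Synthetic division by (x + 1): bring down 1; 1(-1) + 1 = 0; 0(-1) - 36 = -36; (-36)(-1) - 36 = 0 → quotient x^2 - 36, remainder 0.
Solve the quadratic x^2 - 36 = 0: discriminant = 0^2 - 4(1)(-36) = 0 + 144 = 144.
sqrt(144) = 12, so x = (0 ± 12)/2: x = 6 or x = -6.
Collecting all roots found:

x = -6, x = -1, x = 1, x = 6


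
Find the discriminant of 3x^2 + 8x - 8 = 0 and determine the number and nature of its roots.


For ax^2 + bx + c = 0, discriminant D = b^2 - 4ac
Here a = 3, b = 8, c = -8
D = (8)^2 - 4(3)(-8) = 64 + 96 = 160

D = 160 > 0 but not a perfect square
The equation has 2 distinct real irrational roots.

Discriminant = 160, 2 distinct real irrational roots


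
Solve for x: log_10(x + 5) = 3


Convert to exponential form: x + 5 = 10^3 = 1000
x = 1000 - 5 = 995
Check: log_10(995 + 5) = log_10(1000) = log_10(1000) = 3 ✓

x = 995


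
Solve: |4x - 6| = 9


An absolute value equation |expr| = 9 gives two cases:
Case 1: 4x - 6 = 9
  4x = 15, so x = 15/4
Case 2: 4x - 6 = -9
  4x = -3, so x = -3/4

x = -3/4, x = 15/4


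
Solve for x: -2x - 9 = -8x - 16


Starting with: -2x - 9 = -8x - 16
Move all x terms to left: (-2 + 8)x = -16 + 9
Simplify: 6x = -7
Divide both sides by 6: x = -7/6

x = -7/6


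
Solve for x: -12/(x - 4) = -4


Multiply both sides by (x - 4): -12 = -4(x - 4)
Distribute: -12 = -4x + 16
-4x = -12 - 16 = -28
x = 7

x = 7


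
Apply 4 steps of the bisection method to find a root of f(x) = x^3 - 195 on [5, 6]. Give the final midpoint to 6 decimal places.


f(x) = x^3 - 195
f(5) = -70 < 0
f(6) = 21 > 0

Step 1: midpoint = (5.000000 + 6.000000)/2 = 5.500000
  f(5.500000) = -28.625000
  f(mid) < 0, so root is in [5.500000, 6.000000]

Step 2: midpoint = (5.500000 + 6.000000)/2 = 5.750000
  f(5.750000) = -4.890625
  f(mid) < 0, so root is in [5.750000, 6.000000]

Step 3: midpoint = (5.750000 + 6.000000)/2 = 5.875000
  f(5.875000) = 7.779297
  f(mid) > 0, so root is in [5.750000, 5.875000]

Step 4: midpoint = (5.750000 + 5.875000)/2 = 5.812500
  f(5.812500) = 1.376221
  f(mid) > 0, so root is in [5.750000, 5.812500]

midpoint = 5.812500


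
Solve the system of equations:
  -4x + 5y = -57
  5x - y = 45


Using Cramer's rule:
Determinant D = (-4)(-1) - (5)(5) = 4 - 25 = -21
Dx = (-57)(-1) - (45)(5) = 57 - 225 = -168
Dy = (-4)(45) - (5)(-57) = -180 + 285 = 105
x = Dx/D = -168/-21 = 8
y = Dy/D = 105/-21 = -5

x = 8, y = -5


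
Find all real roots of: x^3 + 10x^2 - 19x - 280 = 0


Let p(x) = x^3 + 10x^2 - 19x - 280. By the rational root theorem (leading coefficient 1), any rational root is an integer divisor of 280: try ±1, ±2, ... in turn.
Test x = 1: value = -288 ≠ 0.
Test x = -1: value = -252 ≠ 0.
Test x = 2: value = -270 ≠ 0.
Test x = -2: value = -210 ≠ 0.
Test x = 4: value = -132 ≠ 0.
Test x = -4: value = -108 ≠ 0.
Test x = 5: value = 0 ✓, so (x - 5) is a factor.
Synthetic division by (x - 5): bring down 1; 1(5) + 10 = 15; 15(5) - 19 = 56; 56(5) - 280 = 0 → quotient x^2 + 15x + 56, remainder 0.
Solve the quadratic x^2 + 15x + 56 = 0: discriminant = 15^2 - 4(1)(56) = 225 - 224 = 1.
sqrt(1) = 1, so x = (-15 ± 1)/2: x = -7 or x = -8.

x = -8, x = -7, x = 5


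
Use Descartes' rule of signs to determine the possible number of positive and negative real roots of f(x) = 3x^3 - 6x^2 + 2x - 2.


Descartes' rule of signs:

For positive roots, count sign changes in f(x) = 3x^3 - 6x^2 + 2x - 2:
Signs of coefficients: +, -, +, -
Number of sign changes: 3
Possible positive real roots: 3, 1

For negative roots, examine f(-x) = -3x^3 - 6x^2 - 2x - 2:
Signs of coefficients: -, -, -, -
Number of sign changes: 0
Possible negative real roots: 0

Positive roots: 3 or 1; Negative roots: 0


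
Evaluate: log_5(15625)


We need the exponent such that 5^? = 15625
5^6 = 15625
Therefore log_5(15625) = 6

6


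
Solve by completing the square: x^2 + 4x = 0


Start: x^2 + 4x + 0 = 0
Move constant: x^2 + 4x = 0
Half of 4 is 2, squared is 4
Add 4 to both sides: x^2 + 4x + 4 = 4
(x + 2)^2 = 4
x + 2 = ±2
x = -2 + 2 = 0 or x = -2 - 2 = -4

x = -4, x = 0


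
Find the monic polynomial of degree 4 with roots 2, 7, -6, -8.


A monic polynomial with roots 2, 7, -6, -8 is:
p(x) = (x - 2)(x - 7)(x + 6)(x + 8)
After multiplying by (x - 2): x - 2
After multiplying by (x - 7): x^2 - 9x + 14
After multiplying by (x + 6): x^3 - 3x^2 - 40x + 84
After multiplying by (x + 8): x^4 + 5x^3 - 64x^2 - 236x + 672

x^4 + 5x^3 - 64x^2 - 236x + 672


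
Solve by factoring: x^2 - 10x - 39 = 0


We need two numbers that multiply to -39 and add to -10.
Those numbers are -13 and 3 (since (-13) * 3 = -39 and (-13) + 3 = -10).
So x^2 - 10x - 39 = (x - 13)(x + 3) = 0
Setting each factor to zero: x = 13 or x = -3

x = -3, x = 13


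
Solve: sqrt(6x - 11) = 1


Square both sides: 6x - 11 = 1^2 = 1
6x = 1 + 11 = 12
x = 2
Check: sqrt(6*2 - 11) = sqrt(1) = 1 ✓

x = 2


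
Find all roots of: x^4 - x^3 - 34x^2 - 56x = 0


The constant term is 0, so x = 0 is a root. Factor out x:
  x^3 - x^2 - 34x - 56 = 0
Let p(x) = x^3 - x^2 - 34x - 56. By the rational root theorem (leading coefficient 1), any rational root is an integer divisor of 56: try ±1, ±2, ... in turn.
Test x = 1: value = -90 ≠ 0.
Test x = -1: value = -24 ≠ 0.
Test x = 2: value = -120 ≠ 0.
Test x = -2: value = 0 ✓, so (x + 2) is a factor.
Synthetic division by (x + 2): bring down 1; 1(-2) - 1 = -3; (-3)(-2) - 34 = -28; (-28)(-2) - 56 = 0 → quotient x^2 - 3x - 28, remainder 0.
Solve the quadratic x^2 - 3x - 28 = 0: discriminant = (-3)^2 - 4(1)(-28) = 9 + 112 = 121.
sqrt(121) = 11, so x = (3 ± 11)/2: x = 7 or x = -4.
Collecting all roots found:

x = -4, x = -2, x = 0, x = 7


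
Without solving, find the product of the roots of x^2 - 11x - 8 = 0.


By Vieta's formulas for ax^2 + bx + c = 0:
  Sum of roots = -b/a
  Product of roots = c/a

Here a = 1, b = -11, c = -8
Sum = -(-11)/1 = 11
Product = -8/1 = -8

Product = -8


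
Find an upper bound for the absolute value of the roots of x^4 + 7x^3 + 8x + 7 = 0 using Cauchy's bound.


Cauchy's bound: all roots r satisfy |r| <= 1 + max(|a_i/a_n|) for i = 0,...,n-1
where a_n is the leading coefficient.

Coefficients: [1, 7, 0, 8, 7]
Leading coefficient a_n = 1
Ratios |a_i/a_n|: 7, 0, 8, 7
Maximum ratio: 8
Cauchy's bound: |r| <= 1 + 8 = 9

Upper bound = 9


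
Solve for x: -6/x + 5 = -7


Subtract 5 from both sides: -6/x = -12
Multiply both sides by x: -6 = -12 * x
Divide by -12: x = 1/2

x = 1/2


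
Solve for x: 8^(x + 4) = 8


Express both sides with the same base.
8 = 8^1
Since the bases match, equate exponents: x + 4 = 1
So x = 1 - (4) = -3

x = -3


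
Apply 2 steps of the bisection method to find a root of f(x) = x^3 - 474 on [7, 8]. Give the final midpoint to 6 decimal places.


f(x) = x^3 - 474
f(7) = -131 < 0
f(8) = 38 > 0

Step 1: midpoint = (7.000000 + 8.000000)/2 = 7.500000
  f(7.500000) = -52.125000
  f(mid) < 0, so root is in [7.500000, 8.000000]

Step 2: midpoint = (7.500000 + 8.000000)/2 = 7.750000
  f(7.750000) = -8.515625
  f(mid) < 0, so root is in [7.750000, 8.000000]

midpoint = 7.750000


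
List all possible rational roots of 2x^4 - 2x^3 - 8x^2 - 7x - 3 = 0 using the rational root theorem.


Rational root theorem: possible roots are ±p/q where:
  p divides the constant term (-3): p ∈ {1, 3}
  q divides the leading coefficient (2): q ∈ {1, 2}

All possible rational roots: -3, -3/2, -1, -1/2, 1/2, 1, 3/2, 3

-3, -3/2, -1, -1/2, 1/2, 1, 3/2, 3


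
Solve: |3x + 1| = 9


An absolute value equation |expr| = 9 gives two cases:
Case 1: 3x + 1 = 9
  3x = 8, so x = 8/3
Case 2: 3x + 1 = -9
  3x = -10, so x = -10/3

x = -10/3, x = 8/3


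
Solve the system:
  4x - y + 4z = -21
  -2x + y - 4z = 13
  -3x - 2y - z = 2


Using Cramer's rule. Expand each determinant along the first row.
D  = 4*[1*(-1) - (-4)*(-2)] - (-1)*[(-2)*(-1) - (-4)*(-3)] + 4*[(-2)*(-2) - 1*(-3)]
  = 4*(-9) - (-1)*(-10) + 4*(7) = -18
Dx = (-21)*[1*(-1) - (-4)*(-2)] - (-1)*[13*(-1) - (-4)*2] + 4*[13*(-2) - 1*2]
  = (-21)*(-9) - (-1)*(-5) + 4*(-28) = 72
Dy = 4*[13*(-1) - (-4)*2] - (-21)*[(-2)*(-1) - (-4)*(-3)] + 4*[(-2)*2 - 13*(-3)]
  = 4*(-5) - (-21)*(-10) + 4*(35) = -90
Dz = 4*[1*2 - 13*(-2)] - (-1)*[(-2)*2 - 13*(-3)] + (-21)*[(-2)*(-2) - 1*(-3)]
  = 4*(28) - (-1)*(35) + (-21)*(7) = 0
x = Dx/D = 72/-18 = -4, y = Dy/D = -90/-18 = 5, z = Dz/D = 0/-18 = 0
Check eq1: (4)(-4) + (-1)(5) + (4)(0) = -21 = -21 ✓
Check eq2: (-2)(-4) + (1)(5) + (-4)(0) = 13 = 13 ✓
Check eq3: (-3)(-4) + (-2)(5) + (-1)(0) = 2 = 2 ✓

x = -4, y = 5, z = 0


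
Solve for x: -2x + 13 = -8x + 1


Starting with: -2x + 13 = -8x + 1
Move all x terms to left: (-2 + 8)x = 1 - 13
Simplify: 6x = -12
Divide both sides by 6: x = -2

x = -2


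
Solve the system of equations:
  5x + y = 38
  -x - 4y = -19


Using Cramer's rule:
Determinant D = (5)(-4) - (-1)(1) = -20 + 1 = -19
Dx = (38)(-4) - (-19)(1) = -152 + 19 = -133
Dy = (5)(-19) - (-1)(38) = -95 + 38 = -57
x = Dx/D = -133/-19 = 7
y = Dy/D = -57/-19 = 3

x = 7, y = 3


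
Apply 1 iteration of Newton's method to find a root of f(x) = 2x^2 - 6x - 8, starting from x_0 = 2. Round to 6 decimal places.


Newton's method: x_(n+1) = x_n - f(x_n)/f'(x_n)
f(x) = 2x^2 - 6x - 8
f'(x) = 4x - 6

Iteration 1:
  f(2.000000) = -12.000000
  f'(2.000000) = 2.000000
  x_1 = 2.000000 - (-12.000000)/(2.000000) = 8.000000

x_1 = 8.000000


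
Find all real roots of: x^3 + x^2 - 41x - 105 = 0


Let p(x) = x^3 + x^2 - 41x - 105. By the rational root theorem (leading coefficient 1), any rational root is an integer divisor of 105: try ±1, ±2, ... in turn.
Test x = 1: value = -144 ≠ 0.
Test x = -1: value = -64 ≠ 0.
Test x = 3: value = -192 ≠ 0.
Test x = -3: value = 0 ✓, so (x + 3) is a factor.
Synthetic division by (x + 3): bring down 1; 1(-3) + 1 = -2; (-2)(-3) - 41 = -35; (-35)(-3) - 105 = 0 → quotient x^2 - 2x - 35, remainder 0.
Solve the quadratic x^2 - 2x - 35 = 0: discriminant = (-2)^2 - 4(1)(-35) = 4 + 140 = 144.
sqrt(144) = 12, so x = (2 ± 12)/2: x = 7 or x = -5.

x = -5, x = -3, x = 7


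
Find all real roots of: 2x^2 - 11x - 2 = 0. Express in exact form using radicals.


Using the quadratic formula: x = (-b ± sqrt(b^2 - 4ac)) / (2a)
Here a = 2, b = -11, c = -2
Discriminant = b^2 - 4ac = (-11)^2 - 4(2)(-2) = 121 + 16 = 137
Since discriminant = 137 > 0, there are two real roots.
x = (11 ± sqrt(137)) / 4
Numerically: x ≈ 5.6762 or x ≈ -0.1762

x = (11 + sqrt(137)) / 4 or x = (11 - sqrt(137)) / 4


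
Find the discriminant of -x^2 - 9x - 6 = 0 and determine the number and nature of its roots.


For ax^2 + bx + c = 0, discriminant D = b^2 - 4ac
Here a = -1, b = -9, c = -6
D = (-9)^2 - 4(-1)(-6) = 81 - 24 = 57

D = 57 > 0 but not a perfect square
The equation has 2 distinct real irrational roots.

Discriminant = 57, 2 distinct real irrational roots


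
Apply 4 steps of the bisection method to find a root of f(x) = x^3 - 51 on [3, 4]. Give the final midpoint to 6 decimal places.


f(x) = x^3 - 51
f(3) = -24 < 0
f(4) = 13 > 0

Step 1: midpoint = (3.000000 + 4.000000)/2 = 3.500000
  f(3.500000) = -8.125000
  f(mid) < 0, so root is in [3.500000, 4.000000]

Step 2: midpoint = (3.500000 + 4.000000)/2 = 3.750000
  f(3.750000) = 1.734375
  f(mid) > 0, so root is in [3.500000, 3.750000]

Step 3: midpoint = (3.500000 + 3.750000)/2 = 3.625000
  f(3.625000) = -3.365234
  f(mid) < 0, so root is in [3.625000, 3.750000]

Step 4: midpoint = (3.625000 + 3.750000)/2 = 3.687500
  f(3.687500) = -0.858643
  f(mid) < 0, so root is in [3.687500, 3.750000]

midpoint = 3.687500


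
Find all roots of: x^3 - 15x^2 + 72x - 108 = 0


Let p(x) = x^3 - 15x^2 + 72x - 108. By the rational root theorem (leading coefficient 1), any rational root is an integer divisor of 108: try ±1, ±2, ... in turn.
Test x = 1: value = -50 ≠ 0.
Test x = -1: value = -196 ≠ 0.
Test x = 2: value = -16 ≠ 0.
Test x = -2: value = -320 ≠ 0.
Test x = 3: value = 0 ✓, so (x - 3) is a factor.
Synthetic division by (x - 3): bring down 1; 1(3) - 15 = -12; (-12)(3) + 72 = 36; 36(3) - 108 = 0 → quotient x^2 - 12x + 36, remainder 0.
Solve the quadratic x^2 - 12x + 36 = 0: discriminant = (-12)^2 - 4(1)(36) = 144 - 144 = 0.
Discriminant = 0, so a double root: x = 12/2 = 6.
Collecting all roots found:

x = 3, x = 6 (multiplicity 2)


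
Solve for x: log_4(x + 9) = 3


Convert to exponential form: x + 9 = 4^3 = 64
x = 64 - 9 = 55
Check: log_4(55 + 9) = log_4(64) = log_4(64) = 3 ✓

x = 55


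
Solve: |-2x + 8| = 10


An absolute value equation |expr| = 10 gives two cases:
Case 1: -2x + 8 = 10
  -2x = 2, so x = -1
Case 2: -2x + 8 = -10
  -2x = -18, so x = 9

x = -1, x = 9


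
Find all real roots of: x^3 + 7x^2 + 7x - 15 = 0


Let p(x) = x^3 + 7x^2 + 7x - 15. By the rational root theorem (leading coefficient 1), any rational root is an integer divisor of 15: try ±1, ±2, ... in turn.
Test x = 1: value = 0 ✓, so (x - 1) is a factor.
Synthetic division by (x - 1): bring down 1; 1(1) + 7 = 8; 8(1) + 7 = 15; 15(1) - 15 = 0 → quotient x^2 + 8x + 15, remainder 0.
Solve the quadratic x^2 + 8x + 15 = 0: discriminant = 8^2 - 4(1)(15) = 64 - 60 = 4.
sqrt(4) = 2, so x = (-8 ± 2)/2: x = -3 or x = -5.

x = -5, x = -3, x = 1


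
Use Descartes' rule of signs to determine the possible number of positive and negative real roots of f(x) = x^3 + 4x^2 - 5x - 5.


Descartes' rule of signs:

For positive roots, count sign changes in f(x) = x^3 + 4x^2 - 5x - 5:
Signs of coefficients: +, +, -, -
Number of sign changes: 1
Possible positive real roots: 1

For negative roots, examine f(-x) = -x^3 + 4x^2 + 5x - 5:
Signs of coefficients: -, +, +, -
Number of sign changes: 2
Possible negative real roots: 2, 0

Positive roots: 1; Negative roots: 2 or 0


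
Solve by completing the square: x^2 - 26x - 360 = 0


Start: x^2 - 26x - 360 = 0
Move constant: x^2 - 26x = 360
Half of -26 is -13, squared is 169
Add 169 to both sides: x^2 - 26x + 169 = 529
(x - 13)^2 = 529
x - 13 = ±23
x = 13 + 23 = 36 or x = 13 - 23 = -10

x = -10, x = 36


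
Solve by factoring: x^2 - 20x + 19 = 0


We need two numbers that multiply to 19 and add to -20.
Those numbers are -19 and -1 (since (-19) * (-1) = 19 and (-19) + (-1) = -20).
So x^2 - 20x + 19 = (x - 19)(x - 1) = 0
Setting each factor to zero: x = 19 or x = 1

x = 1, x = 19


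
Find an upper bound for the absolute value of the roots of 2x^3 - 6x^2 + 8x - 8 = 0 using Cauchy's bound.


Cauchy's bound: all roots r satisfy |r| <= 1 + max(|a_i/a_n|) for i = 0,...,n-1
where a_n is the leading coefficient.

Coefficients: [2, -6, 8, -8]
Leading coefficient a_n = 2
Ratios |a_i/a_n|: 3, 4, 4
Maximum ratio: 4
Cauchy's bound: |r| <= 1 + 4 = 5

Upper bound = 5


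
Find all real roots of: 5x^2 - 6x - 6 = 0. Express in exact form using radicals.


Using the quadratic formula: x = (-b ± sqrt(b^2 - 4ac)) / (2a)
Here a = 5, b = -6, c = -6
Discriminant = b^2 - 4ac = (-6)^2 - 4(5)(-6) = 36 + 120 = 156
Since discriminant = 156 > 0, there are two real roots.
x = (6 ± 2*sqrt(39)) / 10
Simplifying: x = (3 ± sqrt(39)) / 5
Numerically: x ≈ 1.8490 or x ≈ -0.6490

x = (3 + sqrt(39)) / 5 or x = (3 - sqrt(39)) / 5


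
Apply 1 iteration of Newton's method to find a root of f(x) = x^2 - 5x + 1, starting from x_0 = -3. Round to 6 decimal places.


Newton's method: x_(n+1) = x_n - f(x_n)/f'(x_n)
f(x) = x^2 - 5x + 1
f'(x) = 2x - 5

Iteration 1:
  f(-3.000000) = 25.000000
  f'(-3.000000) = -11.000000
  x_1 = -3.000000 - (25.000000)/(-11.000000) = -0.727273

x_1 = -0.727273


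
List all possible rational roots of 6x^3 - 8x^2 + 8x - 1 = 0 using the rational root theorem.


Rational root theorem: possible roots are ±p/q where:
  p divides the constant term (-1): p ∈ {1}
  q divides the leading coefficient (6): q ∈ {1, 2, 3, 6}

All possible rational roots: -1, -1/2, -1/3, -1/6, 1/6, 1/3, 1/2, 1

-1, -1/2, -1/3, -1/6, 1/6, 1/3, 1/2, 1


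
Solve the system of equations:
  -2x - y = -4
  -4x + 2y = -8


Using Cramer's rule:
Determinant D = (-2)(2) - (-4)(-1) = -4 - 4 = -8
Dx = (-4)(2) - (-8)(-1) = -8 - 8 = -16
Dy = (-2)(-8) - (-4)(-4) = 16 - 16 = 0
x = Dx/D = -16/-8 = 2
y = Dy/D = 0/-8 = 0

x = 2, y = 0


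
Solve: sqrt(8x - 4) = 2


Square both sides: 8x - 4 = 2^2 = 4
8x = 4 + 4 = 8
x = 1
Check: sqrt(8*1 - 4) = sqrt(4) = 2 ✓

x = 1


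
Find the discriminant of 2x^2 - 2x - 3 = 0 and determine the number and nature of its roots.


For ax^2 + bx + c = 0, discriminant D = b^2 - 4ac
Here a = 2, b = -2, c = -3
D = (-2)^2 - 4(2)(-3) = 4 + 24 = 28

D = 28 > 0 but not a perfect square
The equation has 2 distinct real irrational roots.

Discriminant = 28, 2 distinct real irrational roots


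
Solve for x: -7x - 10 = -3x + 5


Starting with: -7x - 10 = -3x + 5
Move all x terms to left: (-7 + 3)x = 5 + 10
Simplify: -4x = 15
Divide both sides by -4: x = -15/4

x = -15/4


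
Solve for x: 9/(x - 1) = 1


Multiply both sides by (x - 1): 9 = 1(x - 1)
Distribute: 9 = x - 1
x = 9 + 1 = 10
x = 10

x = 10


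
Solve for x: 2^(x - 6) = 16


Express both sides with the same base.
16 = 2^4
Since the bases match, equate exponents: x - 6 = 4
So x = 4 - (-6) = 10

x = 10


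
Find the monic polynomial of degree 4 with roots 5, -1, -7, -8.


A monic polynomial with roots 5, -1, -7, -8 is:
p(x) = (x - 5)(x + 1)(x + 7)(x + 8)
After multiplying by (x - 5): x - 5
After multiplying by (x + 1): x^2 - 4x - 5
After multiplying by (x + 7): x^3 + 3x^2 - 33x - 35
After multiplying by (x + 8): x^4 + 11x^3 - 9x^2 - 299x - 280

x^4 + 11x^3 - 9x^2 - 299x - 280


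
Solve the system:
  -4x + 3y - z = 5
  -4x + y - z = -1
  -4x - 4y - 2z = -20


Using Cramer's rule. Expand each determinant along the first row.
D  = (-4)*[1*(-2) - (-1)*(-4)] - 3*[(-4)*(-2) - (-1)*(-4)] + (-1)*[(-4)*(-4) - 1*(-4)]
  = (-4)*(-6) - 3*(4) + (-1)*(20) = -8
Dx = 5*[1*(-2) - (-1)*(-4)] - 3*[(-1)*(-2) - (-1)*(-20)] + (-1)*[(-1)*(-4) - 1*(-20)]
  = 5*(-6) - 3*(-18) + (-1)*(24) = 0
Dy = (-4)*[(-1)*(-2) - (-1)*(-20)] - 5*[(-4)*(-2) - (-1)*(-4)] + (-1)*[(-4)*(-20) - (-1)*(-4)]
  = (-4)*(-18) - 5*(4) + (-1)*(76) = -24
Dz = (-4)*[1*(-20) - (-1)*(-4)] - 3*[(-4)*(-20) - (-1)*(-4)] + 5*[(-4)*(-4) - 1*(-4)]
  = (-4)*(-24) - 3*(76) + 5*(20) = -32
x = Dx/D = 0/-8 = 0, y = Dy/D = -24/-8 = 3, z = Dz/D = -32/-8 = 4
Check eq1: (-4)(0) + (3)(3) + (-1)(4) = 5 = 5 ✓
Check eq2: (-4)(0) + (1)(3) + (-1)(4) = -1 = -1 ✓
Check eq3: (-4)(0) + (-4)(3) + (-2)(4) = -20 = -20 ✓

x = 0, y = 3, z = 4


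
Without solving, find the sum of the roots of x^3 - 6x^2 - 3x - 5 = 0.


By Vieta's formulas for x^3 + bx^2 + cx + d = 0:
  r1 + r2 + r3 = -b/a = 6
  r1*r2 + r1*r3 + r2*r3 = c/a = -3
  r1*r2*r3 = -d/a = 5


Sum = 6


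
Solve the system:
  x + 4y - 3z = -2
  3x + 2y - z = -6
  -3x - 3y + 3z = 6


Using Cramer's rule. Expand each determinant along the first row.
D  = 1*[2*3 - (-1)*(-3)] - 4*[3*3 - (-1)*(-3)] + (-3)*[3*(-3) - 2*(-3)]
  = 1*(3) - 4*(6) + (-3)*(-3) = -12
Dx = (-2)*[2*3 - (-1)*(-3)] - 4*[(-6)*3 - (-1)*6] + (-3)*[(-6)*(-3) - 2*6]
  = (-2)*(3) - 4*(-12) + (-3)*(6) = 24
Dy = 1*[(-6)*3 - (-1)*6] - (-2)*[3*3 - (-1)*(-3)] + (-3)*[3*6 - (-6)*(-3)]
  = 1*(-12) - (-2)*(6) + (-3)*(0) = 0
Dz = 1*[2*6 - (-6)*(-3)] - 4*[3*6 - (-6)*(-3)] + (-2)*[3*(-3) - 2*(-3)]
  = 1*(-6) - 4*(0) + (-2)*(-3) = 0
x = Dx/D = 24/-12 = -2, y = Dy/D = 0/-12 = 0, z = Dz/D = 0/-12 = 0
Check eq1: (1)(-2) + (4)(0) + (-3)(0) = -2 = -2 ✓
Check eq2: (3)(-2) + (2)(0) + (-1)(0) = -6 = -6 ✓
Check eq3: (-3)(-2) + (-3)(0) + (3)(0) = 6 = 6 ✓

x = -2, y = 0, z = 0


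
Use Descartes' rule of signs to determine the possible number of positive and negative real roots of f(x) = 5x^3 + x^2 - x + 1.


Descartes' rule of signs:

For positive roots, count sign changes in f(x) = 5x^3 + x^2 - x + 1:
Signs of coefficients: +, +, -, +
Number of sign changes: 2
Possible positive real roots: 2, 0

For negative roots, examine f(-x) = -5x^3 + x^2 + x + 1:
Signs of coefficients: -, +, +, +
Number of sign changes: 1
Possible negative real roots: 1

Positive roots: 2 or 0; Negative roots: 1


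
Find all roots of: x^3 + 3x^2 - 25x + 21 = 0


Let p(x) = x^3 + 3x^2 - 25x + 21. By the rational root theorem (leading coefficient 1), any rational root is an integer divisor of 21: try ±1, ±2, ... in turn.
Test x = 1: value = 0 ✓, so (x - 1) is a factor.
Synthetic division by (x - 1): bring down 1; 1(1) + 3 = 4; 4(1) - 25 = -21; (-21)(1) + 21 = 0 → quotient x^2 + 4x - 21, remainder 0.
Solve the quadratic x^2 + 4x - 21 = 0: discriminant = 4^2 - 4(1)(-21) = 16 + 84 = 100.
sqrt(100) = 10, so x = (-4 ± 10)/2: x = 3 or x = -7.
Collecting all roots found:

x = -7, x = 1, x = 3


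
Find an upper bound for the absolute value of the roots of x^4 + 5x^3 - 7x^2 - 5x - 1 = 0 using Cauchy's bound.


Cauchy's bound: all roots r satisfy |r| <= 1 + max(|a_i/a_n|) for i = 0,...,n-1
where a_n is the leading coefficient.

Coefficients: [1, 5, -7, -5, -1]
Leading coefficient a_n = 1
Ratios |a_i/a_n|: 5, 7, 5, 1
Maximum ratio: 7
Cauchy's bound: |r| <= 1 + 7 = 8

Upper bound = 8


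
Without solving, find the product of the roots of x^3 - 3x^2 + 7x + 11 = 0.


By Vieta's formulas for x^3 + bx^2 + cx + d = 0:
  r1 + r2 + r3 = -b/a = 3
  r1*r2 + r1*r3 + r2*r3 = c/a = 7
  r1*r2*r3 = -d/a = -11


Product = -11


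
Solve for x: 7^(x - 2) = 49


Express both sides with the same base.
49 = 7^2
Since the bases match, equate exponents: x - 2 = 2
So x = 2 - (-2) = 4

x = 4


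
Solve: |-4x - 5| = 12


An absolute value equation |expr| = 12 gives two cases:
Case 1: -4x - 5 = 12
  -4x = 17, so x = -17/4
Case 2: -4x - 5 = -12
  -4x = -7, so x = 7/4

x = -17/4, x = 7/4


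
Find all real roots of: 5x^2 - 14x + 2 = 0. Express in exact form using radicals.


Using the quadratic formula: x = (-b ± sqrt(b^2 - 4ac)) / (2a)
Here a = 5, b = -14, c = 2
Discriminant = b^2 - 4ac = (-14)^2 - 4(5)(2) = 196 - 40 = 156
Since discriminant = 156 > 0, there are two real roots.
x = (14 ± 2*sqrt(39)) / 10
Simplifying: x = (7 ± sqrt(39)) / 5
Numerically: x ≈ 2.6490 or x ≈ 0.1510

x = (7 + sqrt(39)) / 5 or x = (7 - sqrt(39)) / 5


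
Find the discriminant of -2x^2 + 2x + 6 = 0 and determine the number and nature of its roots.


For ax^2 + bx + c = 0, discriminant D = b^2 - 4ac
Here a = -2, b = 2, c = 6
D = (2)^2 - 4(-2)(6) = 4 + 48 = 52

D = 52 > 0 but not a perfect square
The equation has 2 distinct real irrational roots.

Discriminant = 52, 2 distinct real irrational roots


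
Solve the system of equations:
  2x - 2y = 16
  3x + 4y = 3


Using Cramer's rule:
Determinant D = (2)(4) - (3)(-2) = 8 + 6 = 14
Dx = (16)(4) - (3)(-2) = 64 + 6 = 70
Dy = (2)(3) - (3)(16) = 6 - 48 = -42
x = Dx/D = 70/14 = 5
y = Dy/D = -42/14 = -3

x = 5, y = -3


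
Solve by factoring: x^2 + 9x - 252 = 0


We need two numbers that multiply to -252 and add to 9.
Those numbers are 21 and -12 (since 21 * (-12) = -252 and 21 + (-12) = 9).
So x^2 + 9x - 252 = (x + 21)(x - 12) = 0
Setting each factor to zero: x = -21 or x = 12

x = -21, x = 12


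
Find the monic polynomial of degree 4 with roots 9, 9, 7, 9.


A monic polynomial with roots 9, 9, 7, 9 is:
p(x) = (x - 9)(x - 9)(x - 7)(x - 9)
After multiplying by (x - 9): x - 9
After multiplying by (x - 9): x^2 - 18x + 81
After multiplying by (x - 7): x^3 - 25x^2 + 207x - 567
After multiplying by (x - 9): x^4 - 34x^3 + 432x^2 - 2430x + 5103

x^4 - 34x^3 + 432x^2 - 2430x + 5103
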